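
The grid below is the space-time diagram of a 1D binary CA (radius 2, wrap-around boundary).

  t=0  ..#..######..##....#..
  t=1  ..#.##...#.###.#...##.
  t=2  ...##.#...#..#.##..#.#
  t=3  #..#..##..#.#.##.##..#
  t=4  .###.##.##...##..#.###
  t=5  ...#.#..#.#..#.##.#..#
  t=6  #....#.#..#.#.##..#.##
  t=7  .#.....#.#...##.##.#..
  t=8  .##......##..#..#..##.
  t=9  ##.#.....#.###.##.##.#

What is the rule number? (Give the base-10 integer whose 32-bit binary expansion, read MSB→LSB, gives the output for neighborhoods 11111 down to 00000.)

1666976208

  [31] ##### => .  t=0,i=7
  [30] ####. => #  t=0,i=9
  [29] ###.# => #  t=1,i=13
  [28] ###.. => .  t=0,i=10
  [27] ##.## => .  t=3,i=16
  [26] ##.#. => .  t=1,i=14
  [25] ##..# => #  t=0,i=11
  [24] ##... => #  t=0,i=15
  [23] #.### => .  t=1,i=11
  [22] #.##. => #  t=1,i=4
  [21] #.#.# => .  t=3,i=12
  [20] #.#.. => #  t=1,i=15
  [19] #..## => #  t=0,i=4
  [18] #..#. => #  t=2,i=12
  [17] #...# => .  t=1,i=0
  [16] #.... => .  t=0,i=16
  [15] .#### => .  t=0,i=6
  [14] .###. => .  t=1,i=12
  [13] .##.# => .  t=2,i=4
  [12] .##.. => .  t=0,i=14
  [11] .#.## => #  t=1,i=3
  [10] .#.#. => .  t=2,i=20
  [9] .#..# => .  t=0,i=3
  [8] .#... => #  t=0,i=20
  [7] ..### => #  t=0,i=5
  [6] ..##. => #  t=0,i=13
  [5] ..#.# => .  t=1,i=2
  [4] ..#.. => #  t=0,i=2
  [3] ...## => .  t=1,i=18
  [2] ...#. => .  t=0,i=1
  [1] ....# => .  t=0,i=0
  [0] ..... => .  t=7,i=4
  bits 01100011010111000000100111010000 = 1666976208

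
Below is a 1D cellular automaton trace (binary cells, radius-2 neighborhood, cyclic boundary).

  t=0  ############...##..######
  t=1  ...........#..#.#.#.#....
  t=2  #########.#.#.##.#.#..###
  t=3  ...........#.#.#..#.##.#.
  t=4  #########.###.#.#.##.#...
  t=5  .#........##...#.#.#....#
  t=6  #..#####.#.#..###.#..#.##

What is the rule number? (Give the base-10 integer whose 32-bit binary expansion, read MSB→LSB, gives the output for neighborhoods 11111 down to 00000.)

277478957

  #####|.  b31=0 t=0,i=0
  ####.|.  b30=0 t=0,i=10
  ###.#|.  b29=0 t=2,i=8
  ###..|#  b28=1 t=0,i=11
  ##.##|.  b27=0 t=4,i=9
  ##.#.|.  b26=0 t=2,i=9
  ##..#|.  b25=0 t=0,i=17
  ##...|.  b24=0 t=0,i=12
  #.###|#  b23=1 t=4,i=10
  #.##.|.  b22=0 t=2,i=14
  #.#.#|.  b21=0 t=1,i=16
  #.#..|.  b20=0 t=1,i=20
  #..##|#  b19=1 t=0,i=18
  #..#.|.  b18=0 t=1,i=13
  #...#|.  b17=0 t=0,i=13
  #....|#  b16=1 t=1,i=22
  .####|#  b15=1 t=0,i=20
  .###.|#  b14=1 t=4,i=11
  .##.#|#  b13=1 t=2,i=15
  .##..|#  b12=1 t=0,i=16
  .#.##|#  b11=1 t=2,i=13
  .#.#.|#  b10=1 t=1,i=15
  .#..#|#  b9=1 t=1,i=12
  .#...|.  b8=0 t=1,i=21
  ..###|.  b7=0 t=0,i=19
  ..##.|.  b6=0 t=0,i=15
  ..#.#|#  b5=1 t=1,i=14
  ..#..|.  b4=0 t=1,i=11
  ...##|#  b3=1 t=0,i=14
  ...#.|#  b2=1 t=1,i=10
  ....#|.  b1=0 t=1,i=9
  .....|#  b0=1 t=1,i=0
  bits 00010000100010011111111000101101 = 277478957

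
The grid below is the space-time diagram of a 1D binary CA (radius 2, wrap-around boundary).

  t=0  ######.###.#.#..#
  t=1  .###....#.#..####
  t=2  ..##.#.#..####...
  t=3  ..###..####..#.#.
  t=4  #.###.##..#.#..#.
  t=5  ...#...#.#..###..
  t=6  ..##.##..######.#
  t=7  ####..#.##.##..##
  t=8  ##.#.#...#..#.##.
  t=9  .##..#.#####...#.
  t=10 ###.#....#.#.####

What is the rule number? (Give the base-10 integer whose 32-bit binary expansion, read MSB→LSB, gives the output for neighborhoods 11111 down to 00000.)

  nb #####: next=#  (t=0,i=1, bit31=1)
  nb ####.: next=.  (t=0,i=4, bit30=0)
  nb ###.#: next=.  (t=0,i=5, bit29=0)
  nb ###..: next=#  (t=1,i=3, bit28=1)
  nb ##.##: next=.  (t=0,i=6, bit27=0)
  nb ##.#.: next=#  (t=0,i=10, bit26=1)
  nb ##..#: next=.  (t=3,i=5, bit25=0)
  nb ##...: next=.  (t=1,i=4, bit24=0)
  nb #.###: next=.  (t=0,i=7, bit23=0)
  nb #.##.: next=.  (t=4,i=6, bit22=0)
  nb #.#.#: next=.  (t=0,i=11, bit21=0)
  nb #.#..: next=#  (t=0,i=13, bit20=1)
  nb #..##: next=#  (t=0,i=15, bit19=1)
  nb #..#.: next=#  (t=3,i=12, bit18=1)
  nb #...#: next=#  (t=3,i=0, bit17=1)
  nb #....: next=#  (t=1,i=5, bit16=1)
  nb .####: next=.  (t=0,i=0, bit15=0)
  nb .###.: next=#  (t=0,i=8, bit14=1)
  nb .##.#: next=#  (t=2,i=3, bit13=1)
  nb .##..: next=#  (t=4,i=7, bit12=1)
  nb .#.##: next=.  (t=4,i=1, bit11=0)
  nb .#.#.: next=.  (t=0,i=12, bit10=0)
  nb .#..#: next=#  (t=0,i=14, bit9=1)
  nb .#...: next=.  (t=3,i=16, bit8=0)
  nb ..###: next=#  (t=0,i=16, bit7=1)
  nb ..##.: next=#  (t=2,i=2, bit6=1)
  nb ..#.#: next=.  (t=1,i=8, bit5=0)
  nb ..#..: next=#  (t=5,i=3, bit4=1)
  nb ...##: next=.  (t=2,i=1, bit3=0)
  nb ...#.: next=#  (t=1,i=7, bit2=1)
  nb ....#: next=.  (t=1,i=6, bit1=0)
  nb .....: next=.  (t=2,i=16, bit0=0)
  bits 10010100000111110111001011010100 = 2485088980

2485088980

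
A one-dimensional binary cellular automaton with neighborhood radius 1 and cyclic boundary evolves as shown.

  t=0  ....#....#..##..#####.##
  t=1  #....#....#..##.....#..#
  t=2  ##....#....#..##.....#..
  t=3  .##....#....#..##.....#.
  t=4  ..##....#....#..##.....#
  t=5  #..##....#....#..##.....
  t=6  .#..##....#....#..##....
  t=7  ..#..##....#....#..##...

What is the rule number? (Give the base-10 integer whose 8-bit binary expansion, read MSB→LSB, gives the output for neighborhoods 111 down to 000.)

  ###|.  b7=0 t=0,i=17
  ##.|#  b6=1 t=0,i=13
  #.#|.  b5=0 t=0,i=21
  #..|#  b4=1 t=0,i=0
  .##|.  b3=0 t=0,i=12
  .#.|.  b2=0 t=0,i=4
  ..#|.  b1=0 t=0,i=3
  ...|.  b0=0 t=0,i=1
  bits 01010000 = 80

80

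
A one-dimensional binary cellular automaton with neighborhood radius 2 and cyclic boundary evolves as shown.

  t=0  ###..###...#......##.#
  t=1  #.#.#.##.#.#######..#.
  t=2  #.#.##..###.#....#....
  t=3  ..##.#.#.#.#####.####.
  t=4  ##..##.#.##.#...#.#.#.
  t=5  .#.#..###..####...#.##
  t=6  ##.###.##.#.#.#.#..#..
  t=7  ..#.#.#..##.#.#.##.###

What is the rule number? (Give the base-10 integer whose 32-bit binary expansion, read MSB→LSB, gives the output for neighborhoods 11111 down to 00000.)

  nb #####: next=.  (t=1,i=13, bit31=0)
  nb ####.: next=.  (t=0,i=1, bit30=0)
  nb ###.#: next=.  (t=2,i=10, bit29=0)
  nb ###..: next=#  (t=0,i=2, bit28=1)
  nb ##.##: next=#  (t=0,i=20, bit27=1)
  nb ##.#.: next=#  (t=1,i=8, bit26=1)
  nb ##..#: next=.  (t=0,i=3, bit25=0)
  nb ##...: next=.  (t=0,i=8, bit24=0)
  nb #.###: next=.  (t=0,i=21, bit23=0)
  nb #.##.: next=.  (t=1,i=6, bit22=0)
  nb #.#.#: next=#  (t=1,i=0, bit21=1)
  nb #.#..: next=#  (t=2,i=12, bit20=1)
  nb #..##: next=#  (t=0,i=4, bit19=1)
  nb #..#.: next=.  (t=1,i=19, bit18=0)
  nb #...#: next=#  (t=0,i=9, bit17=1)
  nb #....: next=#  (t=0,i=13, bit16=1)
  nb .####: next=#  (t=0,i=0, bit15=1)
  nb .###.: next=#  (t=0,i=6, bit14=1)
  nb .##.#: next=.  (t=0,i=19, bit13=0)
  nb .##..: next=#  (t=2,i=5, bit12=1)
  nb .#.##: next=#  (t=1,i=5, bit11=1)
  nb .#.#.: next=.  (t=1,i=1, bit10=0)
  nb .#..#: next=#  (t=5,i=4, bit9=1)
  nb .#...: next=#  (t=0,i=12, bit8=1)
  nb ..###: next=.  (t=0,i=5, bit7=0)
  nb ..##.: next=.  (t=0,i=18, bit6=0)
  nb ..#.#: next=.  (t=1,i=20, bit5=0)
  nb ..#..: next=#  (t=0,i=11, bit4=1)
  nb ...##: next=#  (t=0,i=17, bit3=1)
  nb ...#.: next=.  (t=0,i=10, bit2=0)
  nb ....#: next=#  (t=0,i=16, bit1=1)
  nb .....: next=#  (t=0,i=14, bit0=1)
  bits 00011100001110111101101100011011 = 473684763

473684763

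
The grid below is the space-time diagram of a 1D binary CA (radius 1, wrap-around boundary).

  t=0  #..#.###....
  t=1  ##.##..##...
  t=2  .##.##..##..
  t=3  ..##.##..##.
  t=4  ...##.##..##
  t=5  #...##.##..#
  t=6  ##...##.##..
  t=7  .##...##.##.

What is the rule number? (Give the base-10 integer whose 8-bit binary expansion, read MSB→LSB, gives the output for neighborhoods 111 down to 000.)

  ###|.  b7=0 t=0,i=6
  ##.|#  b6=1 t=0,i=7
  #.#|#  b5=1 t=0,i=4
  #..|#  b4=1 t=0,i=1
  .##|.  b3=0 t=0,i=5
  .#.|#  b2=1 t=0,i=0
  ..#|.  b1=0 t=0,i=2
  ...|.  b0=0 t=0,i=9
  bits 01110100 = 116

116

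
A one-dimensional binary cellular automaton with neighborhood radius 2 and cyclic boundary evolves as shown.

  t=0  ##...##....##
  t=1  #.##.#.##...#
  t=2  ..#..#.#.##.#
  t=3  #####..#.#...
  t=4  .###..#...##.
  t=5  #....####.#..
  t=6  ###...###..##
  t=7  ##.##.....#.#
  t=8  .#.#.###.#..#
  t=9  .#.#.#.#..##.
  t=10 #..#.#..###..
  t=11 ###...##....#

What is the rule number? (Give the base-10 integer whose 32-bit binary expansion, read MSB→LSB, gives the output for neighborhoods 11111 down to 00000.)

  ##### -> #   bit 31 = 1  t=3,i=2
  ####. -> #   bit 30 = 1  t=0,i=0
  ###.# -> #   bit 29 = 1  t=5,i=8
  ###.. -> .   bit 28 = 0  t=0,i=1
  ##.## -> .   bit 27 = 0  t=1,i=1
  ##.#. -> .   bit 26 = 0  t=1,i=4
  ##..# -> .   bit 25 = 0  t=3,i=5
  ##... -> #   bit 24 = 1  t=0,i=2
  #.### -> #   bit 23 = 1  t=7,i=12
  #.##. -> #   bit 22 = 1  t=1,i=2
  #.#.# -> #   bit 21 = 1  t=1,i=5
  #.#.. -> .   bit 20 = 0  t=2,i=12
  #..## -> #   bit 19 = 1  t=4,i=0
  #..#. -> #   bit 18 = 1  t=2,i=1
  #...# -> #   bit 17 = 1  t=0,i=3
  #.... -> #   bit 16 = 1  t=0,i=8
  .#### -> #   bit 15 = 1  t=0,i=12
  .###. -> .   bit 14 = 0  t=4,i=2
  .##.# -> .   bit 13 = 0  t=1,i=0
  .##.. -> .   bit 12 = 0  t=0,i=6
  .#.## -> .   bit 11 = 0  t=1,i=6
  .#.#. -> .   bit 10 = 0  t=2,i=6
  .#..# -> #   bit 9 = 1  t=2,i=0
  .#... -> #   bit 8 = 1  t=3,i=10
  ..### -> .   bit 7 = 0  t=0,i=11
  ..##. -> #   bit 6 = 1  t=0,i=5
  ..#.# -> .   bit 5 = 0  t=2,i=5
  ..#.. -> #   bit 4 = 1  t=2,i=2
  ...## -> .   bit 3 = 0  t=0,i=4
  ...#. -> #   bit 2 = 1  t=7,i=9
  ....# -> .   bit 1 = 0  t=0,i=9
  ..... -> #   bit 0 = 1  t=7,i=7
  bits 11100001111011111000001101010101 = 3790570325

3790570325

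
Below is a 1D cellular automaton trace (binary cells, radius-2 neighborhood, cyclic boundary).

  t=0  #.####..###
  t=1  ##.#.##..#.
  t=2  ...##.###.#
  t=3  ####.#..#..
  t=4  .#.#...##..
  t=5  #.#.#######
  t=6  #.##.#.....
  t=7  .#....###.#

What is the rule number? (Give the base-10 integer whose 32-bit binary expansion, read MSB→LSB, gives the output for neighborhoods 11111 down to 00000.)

992451933

  nb #####: next=.  (t=5,i=6, bit31=0)
  nb ####.: next=.  (t=0,i=4, bit30=0)
  nb ###.#: next=#  (t=0,i=0, bit29=1)
  nb ###..: next=#  (t=0,i=5, bit28=1)
  nb ##.##: next=#  (t=0,i=1, bit27=1)
  nb ##.#.: next=.  (t=1,i=2, bit26=0)
  nb ##..#: next=#  (t=0,i=6, bit25=1)
  nb ##...: next=#  (t=4,i=9, bit24=1)
  nb #.###: next=.  (t=0,i=2, bit23=0)
  nb #.##.: next=.  (t=1,i=0, bit22=0)
  nb #.#.#: next=#  (t=1,i=3, bit21=1)
  nb #.#..: next=.  (t=2,i=10, bit20=0)
  nb #..##: next=.  (t=0,i=7, bit19=0)
  nb #..#.: next=#  (t=1,i=8, bit18=1)
  nb #...#: next=#  (t=2,i=1, bit17=1)
  nb #....: next=#  (t=6,i=7, bit16=1)
  nb .####: next=#  (t=0,i=3, bit15=1)
  nb .###.: next=.  (t=2,i=7, bit14=0)
  nb .##.#: next=.  (t=1,i=1, bit13=0)
  nb .##..: next=#  (t=1,i=6, bit12=1)
  nb .#.##: next=#  (t=1,i=4, bit11=1)
  nb .#.#.: next=#  (t=4,i=2, bit10=1)
  nb .#..#: next=.  (t=3,i=6, bit9=0)
  nb .#...: next=#  (t=2,i=0, bit8=1)
  nb ..###: next=.  (t=0,i=8, bit7=0)
  nb ..##.: next=#  (t=2,i=3, bit6=1)
  nb ..#.#: next=.  (t=1,i=9, bit5=0)
  nb ..#..: next=#  (t=3,i=8, bit4=1)
  nb ...##: next=#  (t=2,i=2, bit3=1)
  nb ...#.: next=#  (t=4,i=0, bit2=1)
  nb ....#: next=.  (t=6,i=9, bit1=0)
  nb .....: next=#  (t=6,i=8, bit0=1)
  bits 00111011001001111001110101011101 = 992451933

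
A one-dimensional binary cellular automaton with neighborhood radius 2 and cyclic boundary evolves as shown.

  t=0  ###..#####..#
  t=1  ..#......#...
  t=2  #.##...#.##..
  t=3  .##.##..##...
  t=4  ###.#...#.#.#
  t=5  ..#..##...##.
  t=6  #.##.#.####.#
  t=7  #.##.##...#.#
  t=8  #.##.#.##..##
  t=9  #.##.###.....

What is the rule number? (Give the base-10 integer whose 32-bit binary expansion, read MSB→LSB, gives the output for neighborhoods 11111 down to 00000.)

  nb #####: next=.  (t=0,i=7, bit31=0)
  nb ####.: next=.  (t=0,i=1, bit30=0)
  nb ###.#: next=#  (t=4,i=2, bit29=1)
  nb ###..: next=#  (t=0,i=2, bit28=1)
  nb ##.##: next=.  (t=3,i=3, bit27=0)
  nb ##.#.: next=.  (t=4,i=3, bit26=0)
  nb ##..#: next=.  (t=0,i=3, bit25=0)
  nb ##...: next=#  (t=2,i=4, bit24=1)
  nb #.###: next=.  (t=4,i=12, bit23=0)
  nb #.##.: next=#  (t=2,i=2, bit22=1)
  nb #.#.#: next=#  (t=4,i=10, bit21=1)
  nb #.#..: next=.  (t=4,i=4, bit20=0)
  nb #..##: next=.  (t=0,i=4, bit19=0)
  nb #..#.: next=.  (t=2,i=12, bit18=0)
  nb #...#: next=#  (t=2,i=5, bit17=1)
  nb #....: next=.  (t=1,i=4, bit16=0)
  nb .####: next=.  (t=0,i=0, bit15=0)
  nb .###.: next=.  (t=8,i=12, bit14=0)
  nb .##.#: next=#  (t=3,i=2, bit13=1)
  nb .##..: next=.  (t=2,i=3, bit12=0)
  nb .#.##: next=#  (t=2,i=1, bit11=1)
  nb .#.#.: next=.  (t=4,i=9, bit10=0)
  nb .#..#: next=#  (t=5,i=3, bit9=1)
  nb .#...: next=#  (t=1,i=3, bit8=1)
  nb ..###: next=.  (t=0,i=5, bit7=0)
  nb ..##.: next=#  (t=3,i=1, bit6=1)
  nb ..#.#: next=.  (t=2,i=0, bit5=0)
  nb ..#..: next=#  (t=1,i=2, bit4=1)
  nb ...##: next=#  (t=3,i=0, bit3=1)
  nb ...#.: next=.  (t=1,i=1, bit2=0)
  nb ....#: next=#  (t=1,i=0, bit1=1)
  nb .....: next=.  (t=1,i=5, bit0=0)
  bits 00110001011000100010101101011010 = 828517210

828517210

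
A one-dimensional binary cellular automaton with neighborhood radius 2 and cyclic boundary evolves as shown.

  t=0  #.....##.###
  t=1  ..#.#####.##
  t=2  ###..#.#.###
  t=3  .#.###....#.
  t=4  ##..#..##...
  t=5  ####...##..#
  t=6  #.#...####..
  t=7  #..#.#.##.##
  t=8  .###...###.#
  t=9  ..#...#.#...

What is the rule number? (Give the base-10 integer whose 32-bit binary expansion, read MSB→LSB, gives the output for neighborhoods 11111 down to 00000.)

1246097770

  ##### -> .   bit 31 = 0  t=1,i=6
  ####. -> #   bit 30 = 1  t=0,i=11
  ###.# -> .   bit 29 = 0  t=1,i=8
  ###.. -> .   bit 28 = 0  t=0,i=0
  ##.## -> #   bit 27 = 1  t=0,i=8
  ##.#. -> .   bit 26 = 0  t=8,i=10
  ##..# -> #   bit 25 = 1  t=1,i=0
  ##... -> .   bit 24 = 0  t=0,i=1
  #.### -> .   bit 23 = 0  t=0,i=9
  #.##. -> #   bit 22 = 1  t=1,i=10
  #.#.# -> .   bit 21 = 0  t=2,i=7
  #.#.. -> .   bit 20 = 0  t=6,i=2
  #..## -> .   bit 19 = 0  t=4,i=6
  #..#. -> #   bit 18 = 1  t=1,i=1
  #...# -> .   bit 17 = 0  t=4,i=10
  #.... -> #   bit 16 = 1  t=0,i=2
  .#### -> #   bit 15 = 1  t=0,i=10
  .###. -> #   bit 14 = 1  t=3,i=4
  .##.# -> #   bit 13 = 1  t=0,i=7
  .##.. -> #   bit 12 = 1  t=1,i=11
  .#.## -> .   bit 11 = 0  t=1,i=3
  .#.#. -> .   bit 10 = 0  t=2,i=6
  .#..# -> .   bit 9 = 0  t=3,i=11
  .#... -> #   bit 8 = 1  t=6,i=3
  ..### -> .   bit 7 = 0  t=5,i=11
  ..##. -> #   bit 6 = 1  t=0,i=6
  ..#.# -> #   bit 5 = 1  t=1,i=2
  ..#.. -> .   bit 4 = 0  t=3,i=10
  ...## -> #   bit 3 = 1  t=0,i=5
  ...#. -> .   bit 2 = 0  t=3,i=9
  ....# -> #   bit 1 = 1  t=0,i=4
  ..... -> .   bit 0 = 0  t=0,i=3
  bits 01001010010001011111000101101010 = 1246097770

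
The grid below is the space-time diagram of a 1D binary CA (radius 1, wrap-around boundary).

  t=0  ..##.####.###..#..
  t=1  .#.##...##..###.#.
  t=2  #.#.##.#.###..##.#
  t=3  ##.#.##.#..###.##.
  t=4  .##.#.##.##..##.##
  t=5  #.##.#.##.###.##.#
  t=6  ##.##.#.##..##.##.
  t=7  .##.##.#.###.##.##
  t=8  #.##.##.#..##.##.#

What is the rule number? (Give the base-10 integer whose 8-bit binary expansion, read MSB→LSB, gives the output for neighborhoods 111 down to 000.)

114

  ### -> .   bit 7 = 0  t=0,i=6
  ##. -> #   bit 6 = 1  t=0,i=3
  #.# -> #   bit 5 = 1  t=0,i=4
  #.. -> #   bit 4 = 1  t=0,i=13
  .## -> .   bit 3 = 0  t=0,i=2
  .#. -> .   bit 2 = 0  t=0,i=15
  ..# -> #   bit 1 = 1  t=0,i=1
  ... -> .   bit 0 = 0  t=0,i=0
  bits 01110010 = 114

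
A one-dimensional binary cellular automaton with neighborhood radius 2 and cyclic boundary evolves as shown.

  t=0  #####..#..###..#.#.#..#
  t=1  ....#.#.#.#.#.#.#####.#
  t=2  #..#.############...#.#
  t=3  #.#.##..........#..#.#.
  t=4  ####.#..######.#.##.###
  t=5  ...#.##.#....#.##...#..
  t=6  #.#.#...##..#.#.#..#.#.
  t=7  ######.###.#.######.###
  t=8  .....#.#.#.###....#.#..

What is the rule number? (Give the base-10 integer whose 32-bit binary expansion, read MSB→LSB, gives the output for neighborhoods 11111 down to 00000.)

817110989

  #####|.  b31=0 t=0,i=1
  ####.|.  b30=0 t=0,i=3
  ###.#|#  b29=1 t=1,i=20
  ###..|#  b28=1 t=0,i=4
  ##.##|.  b27=0 t=4,i=19
  ##.#.|.  b26=0 t=1,i=21
  ##..#|.  b25=0 t=0,i=5
  ##...|.  b24=0 t=2,i=17
  #.###|#  b23=1 t=1,i=16
  #.##.|.  b22=0 t=2,i=22
  #.#.#|#  b21=1 t=0,i=17
  #.#..|#  b20=1 t=0,i=19
  #..##|.  b19=0 t=0,i=9
  #..#.|#  b18=1 t=0,i=6
  #...#|.  b17=0 t=2,i=18
  #....|.  b16=0 t=1,i=1
  .####|.  b15=0 t=0,i=0
  .###.|.  b14=0 t=0,i=11
  .##.#|.  b13=0 t=4,i=18
  .##..|#  b12=1 t=2,i=0
  .#.##|#  b11=1 t=1,i=15
  .#.#.|#  b10=1 t=0,i=16
  .#..#|#  b9=1 t=0,i=8
  .#...|#  b8=1 t=1,i=0
  ..###|#  b7=1 t=0,i=10
  ..##.|#  b6=1 t=6,i=8
  ..#.#|.  b5=0 t=0,i=15
  ..#..|.  b4=0 t=0,i=7
  ...##|#  b3=1 t=6,i=7
  ...#.|#  b2=1 t=1,i=3
  ....#|.  b1=0 t=1,i=2
  .....|#  b0=1 t=3,i=8
  bits 00110000101101000001111111001101 = 817110989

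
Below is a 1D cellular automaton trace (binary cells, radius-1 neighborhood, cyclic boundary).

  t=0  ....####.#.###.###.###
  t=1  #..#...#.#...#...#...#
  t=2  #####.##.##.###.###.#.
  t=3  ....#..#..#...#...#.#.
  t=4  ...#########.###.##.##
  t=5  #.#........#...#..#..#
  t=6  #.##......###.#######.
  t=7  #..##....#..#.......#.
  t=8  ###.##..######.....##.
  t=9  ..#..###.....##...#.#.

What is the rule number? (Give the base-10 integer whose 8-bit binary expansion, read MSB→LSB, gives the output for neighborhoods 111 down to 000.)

86

  ### -> .   bit 7 = 0  t=0,i=5
  ##. -> #   bit 6 = 1  t=0,i=7
  #.# -> .   bit 5 = 0  t=0,i=8
  #.. -> #   bit 4 = 1  t=0,i=0
  .## -> .   bit 3 = 0  t=0,i=4
  .#. -> #   bit 2 = 1  t=0,i=9
  ..# -> #   bit 1 = 1  t=0,i=3
  ... -> .   bit 0 = 0  t=0,i=1
  bits 01010110 = 86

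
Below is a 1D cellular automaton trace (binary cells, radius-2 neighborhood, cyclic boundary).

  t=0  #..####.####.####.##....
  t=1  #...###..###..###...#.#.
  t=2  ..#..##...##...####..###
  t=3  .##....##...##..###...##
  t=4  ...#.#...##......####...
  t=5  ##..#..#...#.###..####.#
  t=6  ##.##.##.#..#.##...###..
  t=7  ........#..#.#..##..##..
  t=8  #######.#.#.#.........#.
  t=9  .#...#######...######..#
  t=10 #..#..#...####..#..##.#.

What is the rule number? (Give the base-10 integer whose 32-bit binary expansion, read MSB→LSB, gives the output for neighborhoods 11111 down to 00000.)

  #####|.  b31=0 t=8,i=2
  ####.|#  b30=1 t=0,i=5
  ###.#|#  b29=1 t=0,i=6
  ###..|#  b28=1 t=1,i=6
  ##.##|.  b27=0 t=0,i=7
  ##.#.|#  b26=1 t=6,i=8
  ##..#|.  b25=0 t=1,i=7
  ##...|#  b24=1 t=0,i=20
  #.###|.  b23=0 t=0,i=8
  #.##.|.  b22=0 t=0,i=18
  #.#.#|#  b21=1 t=1,i=22
  #.#..|.  b20=0 t=1,i=0
  #..##|.  b19=0 t=0,i=2
  #..#.|#  b18=1 t=2,i=1
  #...#|#  b17=1 t=1,i=2
  #....|.  b16=0 t=0,i=21
  .####|#  b15=1 t=0,i=4
  .###.|#  b14=1 t=1,i=5
  .##.#|.  b13=0 t=3,i=23
  .##..|.  b12=0 t=0,i=19
  .#.##|#  b11=1 t=5,i=12
  .#.#.|#  b10=1 t=1,i=21
  .#..#|.  b9=0 t=0,i=1
  .#...|.  b8=0 t=1,i=1
  ..###|.  b7=0 t=0,i=3
  ..##.|.  b6=0 t=2,i=5
  ..#.#|.  b5=0 t=1,i=20
  ..#..|#  b4=1 t=0,i=0
  ...##|.  b3=0 t=1,i=3
  ...#.|.  b2=0 t=0,i=23
  ....#|#  b1=1 t=0,i=22
  .....|#  b0=1 t=4,i=0
  bits 01110101001001101100110000010011 = 1965476883

1965476883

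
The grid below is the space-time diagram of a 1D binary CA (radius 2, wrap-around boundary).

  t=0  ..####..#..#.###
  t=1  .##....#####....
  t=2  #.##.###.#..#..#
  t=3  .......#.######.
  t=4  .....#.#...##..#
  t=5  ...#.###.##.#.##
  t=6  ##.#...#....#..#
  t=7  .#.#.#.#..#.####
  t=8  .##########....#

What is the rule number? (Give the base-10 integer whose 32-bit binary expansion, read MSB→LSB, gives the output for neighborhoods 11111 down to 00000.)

  ##### -> #   bit 31 = 1  t=1,i=9
  ####. -> .   bit 30 = 0  t=0,i=4
  ###.# -> #   bit 29 = 1  t=2,i=7
  ###.. -> .   bit 28 = 0  t=0,i=5
  ##.## -> .   bit 27 = 0  t=2,i=1
  ##.#. -> .   bit 26 = 0  t=2,i=8
  ##..# -> .   bit 25 = 0  t=0,i=0
  ##... -> #   bit 24 = 1  t=1,i=3
  #.### -> .   bit 23 = 0  t=0,i=13
  #.##. -> .   bit 22 = 0  t=2,i=2
  #.#.# -> #   bit 21 = 1  t=5,i=12
  #.#.. -> #   bit 20 = 1  t=2,i=9
  #..## -> #   bit 19 = 1  t=0,i=1
  #..#. -> #   bit 18 = 1  t=0,i=7
  #...# -> #   bit 17 = 1  t=4,i=9
  #.... -> .   bit 16 = 0  t=1,i=4
  .#### -> .   bit 15 = 0  t=0,i=3
  .###. -> .   bit 14 = 0  t=0,i=14
  .##.# -> .   bit 13 = 0  t=2,i=0
  .##.. -> #   bit 12 = 1  t=1,i=2
  .#.## -> .   bit 11 = 0  t=0,i=12
  .#.#. -> #   bit 10 = 1  t=4,i=6
  .#..# -> #   bit 9 = 1  t=0,i=9
  .#... -> .   bit 8 = 0  t=4,i=0
  ..### -> #   bit 7 = 1  t=0,i=2
  ..##. -> .   bit 6 = 0  t=1,i=1
  ..#.# -> #   bit 5 = 1  t=0,i=11
  ..#.. -> #   bit 4 = 1  t=0,i=8
  ...## -> #   bit 3 = 1  t=1,i=0
  ...#. -> .   bit 2 = 0  t=3,i=6
  ....# -> #   bit 1 = 1  t=1,i=5
  ..... -> .   bit 0 = 0  t=1,i=14
  bits 10100001001111100001011010111010 = 2705200826

2705200826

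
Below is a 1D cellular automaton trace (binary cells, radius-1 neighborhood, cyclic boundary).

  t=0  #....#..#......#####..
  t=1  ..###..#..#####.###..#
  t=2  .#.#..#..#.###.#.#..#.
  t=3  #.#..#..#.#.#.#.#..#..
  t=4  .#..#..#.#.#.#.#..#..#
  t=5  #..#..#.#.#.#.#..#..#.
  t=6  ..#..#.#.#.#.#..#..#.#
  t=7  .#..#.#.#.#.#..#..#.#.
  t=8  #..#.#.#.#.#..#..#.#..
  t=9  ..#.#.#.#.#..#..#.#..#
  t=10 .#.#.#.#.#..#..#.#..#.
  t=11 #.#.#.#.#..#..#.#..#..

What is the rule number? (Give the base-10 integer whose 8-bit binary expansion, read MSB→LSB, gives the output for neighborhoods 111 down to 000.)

  [7] ### => #  t=0,i=16
  [6] ##. => .  t=0,i=19
  [5] #.# => #  t=1,i=15
  [4] #.. => .  t=0,i=1
  [3] .## => .  t=0,i=15
  [2] .#. => .  t=0,i=0
  [1] ..# => #  t=0,i=4
  [0] ... => #  t=0,i=2
  bits 10100011 = 163

163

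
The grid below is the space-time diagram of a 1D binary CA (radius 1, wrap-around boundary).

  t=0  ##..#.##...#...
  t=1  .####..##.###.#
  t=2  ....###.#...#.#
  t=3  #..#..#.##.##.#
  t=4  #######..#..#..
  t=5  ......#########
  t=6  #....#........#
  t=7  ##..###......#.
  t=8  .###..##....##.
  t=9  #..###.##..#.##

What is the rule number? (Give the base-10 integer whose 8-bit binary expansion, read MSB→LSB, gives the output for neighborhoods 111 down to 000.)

  ### -> .   bit 7 = 0  t=1,i=2
  ##. -> #   bit 6 = 1  t=0,i=1
  #.# -> .   bit 5 = 0  t=0,i=5
  #.. -> #   bit 4 = 1  t=0,i=2
  .## -> .   bit 3 = 0  t=0,i=0
  .#. -> #   bit 2 = 1  t=0,i=4
  ..# -> #   bit 1 = 1  t=0,i=3
  ... -> .   bit 0 = 0  t=0,i=9
  bits 01010110 = 86

86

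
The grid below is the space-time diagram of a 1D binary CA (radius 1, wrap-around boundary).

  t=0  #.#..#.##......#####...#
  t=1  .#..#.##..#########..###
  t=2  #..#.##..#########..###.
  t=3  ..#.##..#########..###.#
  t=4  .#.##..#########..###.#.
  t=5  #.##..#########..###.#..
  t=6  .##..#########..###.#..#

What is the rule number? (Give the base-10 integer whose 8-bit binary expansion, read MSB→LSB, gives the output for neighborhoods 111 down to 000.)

  [7] ### => #  t=0,i=16
  [6] ##. => .  t=0,i=0
  [5] #.# => #  t=0,i=1
  [4] #.. => .  t=0,i=3
  [3] .## => #  t=0,i=7
  [2] .#. => .  t=0,i=2
  [1] ..# => #  t=0,i=4
  [0] ... => #  t=0,i=10
  bits 10101011 = 171

171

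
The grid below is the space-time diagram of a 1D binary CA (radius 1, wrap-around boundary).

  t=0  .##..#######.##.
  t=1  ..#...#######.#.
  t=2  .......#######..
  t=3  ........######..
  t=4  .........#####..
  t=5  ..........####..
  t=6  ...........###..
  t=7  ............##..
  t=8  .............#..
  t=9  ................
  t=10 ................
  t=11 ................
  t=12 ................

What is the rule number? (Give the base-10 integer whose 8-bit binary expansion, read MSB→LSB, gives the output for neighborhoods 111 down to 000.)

224

  ### -> #   bit 7 = 1  t=0,i=6
  ##. -> #   bit 6 = 1  t=0,i=2
  #.# -> #   bit 5 = 1  t=0,i=12
  #.. -> .   bit 4 = 0  t=0,i=3
  .## -> .   bit 3 = 0  t=0,i=1
  .#. -> .   bit 2 = 0  t=1,i=2
  ..# -> .   bit 1 = 0  t=0,i=0
  ... -> .   bit 0 = 0  t=1,i=0
  bits 11100000 = 224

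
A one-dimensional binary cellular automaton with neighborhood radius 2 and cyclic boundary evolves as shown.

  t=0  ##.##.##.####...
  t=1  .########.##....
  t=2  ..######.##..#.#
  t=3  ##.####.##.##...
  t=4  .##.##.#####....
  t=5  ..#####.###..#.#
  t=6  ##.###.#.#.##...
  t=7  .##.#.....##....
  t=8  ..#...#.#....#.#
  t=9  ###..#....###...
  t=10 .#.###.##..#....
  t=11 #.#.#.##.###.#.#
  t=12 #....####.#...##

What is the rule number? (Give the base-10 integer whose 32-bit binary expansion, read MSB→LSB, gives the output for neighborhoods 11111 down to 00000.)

  [31] ##### => #  t=1,i=3
  [30] ####. => #  t=0,i=11
  [29] ###.# => .  t=1,i=8
  [28] ###.. => .  t=0,i=12
  [27] ##.## => #  t=0,i=2
  [26] ##.#. => .  t=6,i=6
  [25] ##..# => #  t=2,i=11
  [24] ##... => .  t=0,i=13
  [23] #.### => .  t=0,i=9
  [22] #.##. => #  t=0,i=3
  [21] #.#.# => .  t=6,i=7
  [20] #.#.. => .  t=2,i=15
  [19] #..## => #  t=2,i=1
  [18] #..#. => #  t=2,i=12
  [17] #...# => .  t=0,i=14
  [16] #.... => #  t=1,i=13
  [15] .#### => #  t=0,i=10
  [14] .###. => #  t=5,i=9
  [13] .##.# => #  t=0,i=1
  [12] .##.. => .  t=1,i=11
  [11] .#.## => #  t=6,i=10
  [10] .#.#. => .  t=2,i=14
  [9] .#..# => #  t=2,i=0
  [8] .#... => .  t=7,i=5
  [7] ..### => .  t=1,i=1
  [6] ..##. => .  t=0,i=0
  [5] ..#.# => .  t=2,i=13
  [4] ..#.. => #  t=8,i=2
  [3] ...## => .  t=0,i=15
  [2] ...#. => #  t=8,i=5
  [1] ....# => #  t=1,i=15
  [0] ..... => .  t=1,i=14
  bits 11001010010011011110101000010110 = 3394103830

3394103830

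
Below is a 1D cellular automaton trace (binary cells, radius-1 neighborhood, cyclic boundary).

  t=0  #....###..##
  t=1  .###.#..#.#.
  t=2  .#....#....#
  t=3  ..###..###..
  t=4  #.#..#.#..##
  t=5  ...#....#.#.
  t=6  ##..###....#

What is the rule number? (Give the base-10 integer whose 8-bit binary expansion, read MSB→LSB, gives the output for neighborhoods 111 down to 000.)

  nb ###: next=.  (t=0,i=6, bit7=0)
  nb ##.: next=.  (t=0,i=0, bit6=0)
  nb #.#: next=.  (t=1,i=4, bit5=0)
  nb #..: next=#  (t=0,i=1, bit4=1)
  nb .##: next=#  (t=0,i=5, bit3=1)
  nb .#.: next=.  (t=1,i=5, bit2=0)
  nb ..#: next=.  (t=0,i=4, bit1=0)
  nb ...: next=#  (t=0,i=2, bit0=1)
  bits 00011001 = 25

25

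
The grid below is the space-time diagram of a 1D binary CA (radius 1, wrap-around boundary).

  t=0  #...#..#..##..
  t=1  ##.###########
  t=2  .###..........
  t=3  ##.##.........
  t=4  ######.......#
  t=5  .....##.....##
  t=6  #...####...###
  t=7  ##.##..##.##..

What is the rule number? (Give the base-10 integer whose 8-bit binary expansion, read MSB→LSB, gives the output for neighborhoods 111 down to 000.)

126

  ###|.  b7=0 t=1,i=0
  ##.|#  b6=1 t=0,i=11
  #.#|#  b5=1 t=1,i=2
  #..|#  b4=1 t=0,i=1
  .##|#  b3=1 t=0,i=10
  .#.|#  b2=1 t=0,i=0
  ..#|#  b1=1 t=0,i=3
  ...|.  b0=0 t=0,i=2
  bits 01111110 = 126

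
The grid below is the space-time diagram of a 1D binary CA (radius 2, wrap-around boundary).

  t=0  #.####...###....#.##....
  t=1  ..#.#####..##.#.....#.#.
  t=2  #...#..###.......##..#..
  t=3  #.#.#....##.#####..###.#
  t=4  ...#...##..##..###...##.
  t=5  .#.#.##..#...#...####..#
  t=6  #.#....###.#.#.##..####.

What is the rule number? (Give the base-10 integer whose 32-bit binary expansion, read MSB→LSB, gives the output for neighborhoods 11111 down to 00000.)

  ##### -> .   bit 31 = 0  t=1,i=6
  ####. -> #   bit 30 = 1  t=0,i=4
  ###.# -> #   bit 29 = 1  t=3,i=21
  ###.. -> #   bit 28 = 1  t=0,i=5
  ##.## -> #   bit 27 = 1  t=3,i=11
  ##.#. -> .   bit 26 = 0  t=1,i=13
  ##..# -> #   bit 25 = 1  t=1,i=9
  ##... -> #   bit 24 = 1  t=0,i=6
  #.### -> #   bit 23 = 1  t=0,i=2
  #.##. -> .   bit 22 = 0  t=0,i=18
  #.#.# -> .   bit 21 = 0  t=3,i=2
  #.#.. -> .   bit 20 = 0  t=1,i=14
  #..## -> .   bit 19 = 0  t=1,i=10
  #..#. -> #   bit 18 = 1  t=2,i=20
  #...# -> #   bit 17 = 1  t=0,i=7
  #.... -> .   bit 16 = 0  t=0,i=13
  .#### -> .   bit 15 = 0  t=0,i=3
  .###. -> .   bit 14 = 0  t=0,i=10
  .##.# -> .   bit 13 = 0  t=1,i=12
  .##.. -> .   bit 12 = 0  t=0,i=19
  .#.## -> .   bit 11 = 0  t=0,i=1
  .#.#. -> #   bit 10 = 1  t=1,i=21
  .#..# -> .   bit 9 = 0  t=2,i=5
  .#... -> .   bit 8 = 0  t=1,i=15
  ..### -> .   bit 7 = 0  t=0,i=9
  ..##. -> .   bit 6 = 0  t=1,i=11
  ..#.# -> .   bit 5 = 0  t=0,i=0
  ..#.. -> #   bit 4 = 1  t=2,i=0
  ...## -> #   bit 3 = 1  t=0,i=8
  ...#. -> .   bit 2 = 0  t=0,i=15
  ....# -> #   bit 1 = 1  t=0,i=14
  ..... -> #   bit 0 = 1  t=1,i=17
  bits 01111011100001100000010000011011 = 2072380443

2072380443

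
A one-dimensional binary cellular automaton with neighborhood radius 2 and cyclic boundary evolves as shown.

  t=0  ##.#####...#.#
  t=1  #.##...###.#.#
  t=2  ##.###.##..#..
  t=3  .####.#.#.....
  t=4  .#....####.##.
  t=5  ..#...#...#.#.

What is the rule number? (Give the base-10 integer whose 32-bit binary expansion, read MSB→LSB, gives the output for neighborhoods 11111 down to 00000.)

431125921

  ##### -> .   bit 31 = 0  t=0,i=5
  ####. -> .   bit 30 = 0  t=0,i=6
  ###.# -> .   bit 29 = 0  t=0,i=1
  ###.. -> #   bit 28 = 1  t=0,i=7
  ##.## -> #   bit 27 = 1  t=0,i=2
  ##.#. -> .   bit 26 = 0  t=1,i=10
  ##..# -> .   bit 25 = 0  t=2,i=9
  ##... -> #   bit 24 = 1  t=0,i=8
  #.### -> #   bit 23 = 1  t=0,i=3
  #.##. -> .   bit 22 = 0  t=1,i=2
  #.#.# -> #   bit 21 = 1  t=1,i=11
  #.#.. -> #   bit 20 = 1  t=3,i=8
  #..## -> .   bit 19 = 0  t=2,i=13
  #..#. -> .   bit 18 = 0  t=2,i=10
  #...# -> #   bit 17 = 1  t=0,i=9
  #.... -> .   bit 16 = 0  t=3,i=10
  .#### -> .   bit 15 = 0  t=0,i=4
  .###. -> #   bit 14 = 1  t=0,i=0
  .##.# -> #   bit 13 = 1  t=1,i=0
  .##.. -> #   bit 12 = 1  t=1,i=3
  .#.## -> .   bit 11 = 0  t=0,i=12
  .#.#. -> #   bit 10 = 1  t=3,i=7
  .#..# -> .   bit 9 = 0  t=2,i=12
  .#... -> #   bit 8 = 1  t=3,i=9
  ..### -> #   bit 7 = 1  t=1,i=7
  ..##. -> .   bit 6 = 0  t=2,i=0
  ..#.# -> #   bit 5 = 1  t=0,i=11
  ..#.. -> .   bit 4 = 0  t=2,i=11
  ...## -> .   bit 3 = 0  t=1,i=6
  ...#. -> .   bit 2 = 0  t=0,i=10
  ....# -> .   bit 1 = 0  t=3,i=13
  ..... -> #   bit 0 = 1  t=3,i=11
  bits 00011001101100100111010110100001 = 431125921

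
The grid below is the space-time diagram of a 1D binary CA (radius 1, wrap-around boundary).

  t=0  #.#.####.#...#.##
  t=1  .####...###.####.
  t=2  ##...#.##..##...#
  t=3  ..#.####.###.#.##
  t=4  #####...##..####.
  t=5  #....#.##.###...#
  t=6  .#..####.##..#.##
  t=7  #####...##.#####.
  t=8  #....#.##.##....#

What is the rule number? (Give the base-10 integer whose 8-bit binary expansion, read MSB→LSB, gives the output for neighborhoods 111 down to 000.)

62

  ###|.  b7=0 t=0,i=5
  ##.|.  b6=0 t=0,i=0
  #.#|#  b5=1 t=0,i=1
  #..|#  b4=1 t=0,i=10
  .##|#  b3=1 t=0,i=4
  .#.|#  b2=1 t=0,i=2
  ..#|#  b1=1 t=0,i=12
  ...|.  b0=0 t=0,i=11
  bits 00111110 = 62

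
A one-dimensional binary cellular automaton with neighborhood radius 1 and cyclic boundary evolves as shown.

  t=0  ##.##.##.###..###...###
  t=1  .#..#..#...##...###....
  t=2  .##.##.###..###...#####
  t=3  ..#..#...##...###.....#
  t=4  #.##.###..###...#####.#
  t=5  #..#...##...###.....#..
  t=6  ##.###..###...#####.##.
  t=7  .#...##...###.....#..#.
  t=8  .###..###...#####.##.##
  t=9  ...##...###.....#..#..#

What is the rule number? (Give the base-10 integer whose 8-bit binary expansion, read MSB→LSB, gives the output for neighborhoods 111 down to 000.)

85

  [7] ### => .  t=0,i=0
  [6] ##. => #  t=0,i=1
  [5] #.# => .  t=0,i=2
  [4] #.. => #  t=0,i=12
  [3] .## => .  t=0,i=3
  [2] .#. => #  t=1,i=1
  [1] ..# => .  t=0,i=13
  [0] ... => #  t=0,i=18
  bits 01010101 = 85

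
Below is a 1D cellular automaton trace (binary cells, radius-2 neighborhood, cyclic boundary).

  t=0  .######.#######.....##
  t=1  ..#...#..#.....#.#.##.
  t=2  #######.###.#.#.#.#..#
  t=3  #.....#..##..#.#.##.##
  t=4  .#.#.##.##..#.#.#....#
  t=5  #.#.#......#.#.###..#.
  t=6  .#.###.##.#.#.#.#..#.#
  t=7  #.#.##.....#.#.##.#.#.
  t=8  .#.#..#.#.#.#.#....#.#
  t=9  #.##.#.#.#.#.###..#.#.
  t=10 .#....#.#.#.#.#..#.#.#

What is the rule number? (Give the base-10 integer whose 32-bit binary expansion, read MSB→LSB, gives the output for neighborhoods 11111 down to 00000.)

  ##### -> .   bit 31 = 0  t=0,i=3
  ####. -> .   bit 30 = 0  t=0,i=5
  ###.# -> #   bit 29 = 1  t=0,i=6
  ###.. -> .   bit 28 = 0  t=0,i=14
  ##.## -> .   bit 27 = 0  t=0,i=0
  ##.#. -> .   bit 26 = 0  t=2,i=11
  ##..# -> .   bit 25 = 0  t=3,i=11
  ##... -> #   bit 24 = 1  t=0,i=15
  #.### -> .   bit 23 = 0  t=0,i=1
  #.##. -> .   bit 22 = 0  t=1,i=19
  #.#.# -> .   bit 21 = 0  t=1,i=17
  #.#.. -> #   bit 20 = 1  t=2,i=18
  #..## -> #   bit 19 = 1  t=2,i=20
  #..#. -> #   bit 18 = 1  t=1,i=8
  #...# -> #   bit 17 = 1  t=1,i=0
  #.... -> .   bit 16 = 0  t=0,i=16
  .#### -> #   bit 15 = 1  t=0,i=2
  .###. -> #   bit 14 = 1  t=2,i=9
  .##.# -> .   bit 13 = 0  t=0,i=21
  .##.. -> .   bit 12 = 0  t=1,i=20
  .#.## -> #   bit 11 = 1  t=1,i=18
  .#.#. -> #   bit 10 = 1  t=1,i=16
  .#..# -> .   bit 9 = 0  t=1,i=7
  .#... -> #   bit 8 = 1  t=1,i=3
  ..### -> #   bit 7 = 1  t=2,i=21
  ..##. -> #   bit 6 = 1  t=0,i=20
  ..#.# -> .   bit 5 = 0  t=1,i=15
  ..#.. -> #   bit 4 = 1  t=1,i=2
  ...## -> #   bit 3 = 1  t=0,i=19
  ...#. -> #   bit 2 = 1  t=1,i=1
  ....# -> .   bit 1 = 0  t=0,i=18
  ..... -> #   bit 0 = 1  t=0,i=17
  bits 00100001000111101100110111011101 = 555666909

555666909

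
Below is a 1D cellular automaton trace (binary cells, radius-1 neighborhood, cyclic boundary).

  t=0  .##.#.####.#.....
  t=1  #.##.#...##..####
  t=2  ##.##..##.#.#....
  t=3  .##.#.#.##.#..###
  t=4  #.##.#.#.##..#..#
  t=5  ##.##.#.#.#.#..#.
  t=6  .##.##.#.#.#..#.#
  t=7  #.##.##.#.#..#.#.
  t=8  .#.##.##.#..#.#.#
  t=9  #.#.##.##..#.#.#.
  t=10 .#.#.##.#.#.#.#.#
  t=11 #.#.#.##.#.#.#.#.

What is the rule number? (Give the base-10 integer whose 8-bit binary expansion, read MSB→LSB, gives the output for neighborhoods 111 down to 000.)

99

  [7] ### => .  t=0,i=7
  [6] ##. => #  t=0,i=2
  [5] #.# => #  t=0,i=3
  [4] #.. => .  t=0,i=12
  [3] .## => .  t=0,i=1
  [2] .#. => .  t=0,i=4
  [1] ..# => #  t=0,i=0
  [0] ... => #  t=0,i=13
  bits 01100011 = 99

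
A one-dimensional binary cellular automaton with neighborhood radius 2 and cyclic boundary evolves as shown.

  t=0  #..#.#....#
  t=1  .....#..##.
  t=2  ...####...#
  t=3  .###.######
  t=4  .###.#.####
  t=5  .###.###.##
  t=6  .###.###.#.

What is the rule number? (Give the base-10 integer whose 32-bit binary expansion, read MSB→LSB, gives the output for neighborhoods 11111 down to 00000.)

  #####|#  b31=1 t=3,i=7
  ####.|#  b30=1 t=2,i=5
  ###.#|#  b29=1 t=3,i=3
  ###..|#  b28=1 t=2,i=6
  ##.##|.  b27=0 t=3,i=0
  ##.#.|.  b26=0 t=4,i=4
  ##..#|.  b25=0 t=0,i=1
  ##...|#  b24=1 t=1,i=10
  #.###|#  b23=1 t=3,i=1
  #.##.|#  b22=1 t=5,i=9
  #.#.#|#  b21=1 t=4,i=5
  #.#..|#  b20=1 t=0,i=5
  #..##|.  b19=0 t=1,i=7
  #..#.|.  b18=0 t=0,i=2
  #...#|#  b17=1 t=2,i=1
  #....|.  b16=0 t=0,i=7
  .####|.  b15=0 t=2,i=4
  .###.|#  b14=1 t=3,i=2
  .##.#|.  b13=0 t=5,i=10
  .##..|.  b12=0 t=0,i=0
  .#.##|#  b11=1 t=4,i=6
  .#.#.|.  b10=0 t=0,i=4
  .#..#|#  b9=1 t=1,i=6
  .#...|.  b8=0 t=0,i=6
  ..###|#  b7=1 t=2,i=3
  ..##.|.  b6=0 t=0,i=10
  ..#.#|.  b5=0 t=0,i=3
  ..#..|#  b4=1 t=1,i=5
  ...##|#  b3=1 t=0,i=9
  ...#.|#  b2=1 t=1,i=4
  ....#|#  b1=1 t=0,i=8
  .....|.  b0=0 t=1,i=1
  bits 11110001111100100100101010011110 = 4059187870

4059187870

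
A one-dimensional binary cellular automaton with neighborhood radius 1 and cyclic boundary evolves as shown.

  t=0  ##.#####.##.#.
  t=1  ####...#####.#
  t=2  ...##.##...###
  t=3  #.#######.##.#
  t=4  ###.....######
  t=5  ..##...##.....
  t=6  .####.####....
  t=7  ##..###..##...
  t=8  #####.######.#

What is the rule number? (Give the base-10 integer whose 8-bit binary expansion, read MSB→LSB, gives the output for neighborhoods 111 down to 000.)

122

  ### -> .   bit 7 = 0  t=0,i=4
  ##. -> #   bit 6 = 1  t=0,i=1
  #.# -> #   bit 5 = 1  t=0,i=2
  #.. -> #   bit 4 = 1  t=1,i=4
  .## -> #   bit 3 = 1  t=0,i=0
  .#. -> .   bit 2 = 0  t=0,i=12
  ..# -> #   bit 1 = 1  t=1,i=6
  ... -> .   bit 0 = 0  t=1,i=5
  bits 01111010 = 122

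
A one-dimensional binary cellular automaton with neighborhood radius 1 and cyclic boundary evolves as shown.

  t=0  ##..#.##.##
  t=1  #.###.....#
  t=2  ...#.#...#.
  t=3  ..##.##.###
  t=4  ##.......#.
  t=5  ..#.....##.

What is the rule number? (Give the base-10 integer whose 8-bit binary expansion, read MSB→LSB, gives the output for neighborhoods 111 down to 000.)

150

  nb ###: next=#  (t=0,i=0, bit7=1)
  nb ##.: next=.  (t=0,i=1, bit6=0)
  nb #.#: next=.  (t=0,i=5, bit5=0)
  nb #..: next=#  (t=0,i=2, bit4=1)
  nb .##: next=.  (t=0,i=6, bit3=0)
  nb .#.: next=#  (t=0,i=4, bit2=1)
  nb ..#: next=#  (t=0,i=3, bit1=1)
  nb ...: next=.  (t=1,i=6, bit0=0)
  bits 10010110 = 150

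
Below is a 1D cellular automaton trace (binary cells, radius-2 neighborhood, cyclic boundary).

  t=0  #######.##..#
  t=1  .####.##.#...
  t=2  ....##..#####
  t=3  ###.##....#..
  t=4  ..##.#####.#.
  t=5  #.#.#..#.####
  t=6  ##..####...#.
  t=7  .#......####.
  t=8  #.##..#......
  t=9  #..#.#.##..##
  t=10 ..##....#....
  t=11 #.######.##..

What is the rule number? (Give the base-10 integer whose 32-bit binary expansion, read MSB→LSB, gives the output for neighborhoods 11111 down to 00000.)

2903970662

  #####|#  b31=1 t=0,i=1
  ####.|.  b30=0 t=0,i=5
  ###.#|#  b29=1 t=0,i=6
  ###..|.  b28=0 t=2,i=12
  ##.##|#  b27=1 t=0,i=7
  ##.#.|#  b26=1 t=1,i=8
  ##..#|.  b25=0 t=0,i=10
  ##...|#  b24=1 t=2,i=0
  #.###|.  b23=0 t=4,i=5
  #.##.|.  b22=0 t=0,i=8
  #.#.#|.  b21=0 t=5,i=2
  #.#..|#  b20=1 t=1,i=9
  #..##|.  b19=0 t=0,i=11
  #..#.|#  b18=1 t=5,i=6
  #...#|#  b17=1 t=4,i=0
  #....|#  b16=1 t=1,i=11
  .####|.  b15=0 t=0,i=0
  .###.|.  b14=0 t=3,i=1
  .##.#|.  b13=0 t=1,i=7
  .##..|#  b12=1 t=0,i=9
  .#.##|.  b11=0 t=5,i=8
  .#.#.|.  b10=0 t=5,i=3
  .#..#|#  b9=1 t=3,i=11
  .#...|#  b8=1 t=1,i=10
  ..###|.  b7=0 t=0,i=12
  ..##.|#  b6=1 t=2,i=4
  ..#.#|#  b5=1 t=5,i=7
  ..#..|.  b4=0 t=3,i=10
  ...##|.  b3=0 t=1,i=0
  ...#.|#  b2=1 t=3,i=9
  ....#|#  b1=1 t=1,i=12
  .....|.  b0=0 t=7,i=4
  bits 10101101000101110001001101100110 = 2903970662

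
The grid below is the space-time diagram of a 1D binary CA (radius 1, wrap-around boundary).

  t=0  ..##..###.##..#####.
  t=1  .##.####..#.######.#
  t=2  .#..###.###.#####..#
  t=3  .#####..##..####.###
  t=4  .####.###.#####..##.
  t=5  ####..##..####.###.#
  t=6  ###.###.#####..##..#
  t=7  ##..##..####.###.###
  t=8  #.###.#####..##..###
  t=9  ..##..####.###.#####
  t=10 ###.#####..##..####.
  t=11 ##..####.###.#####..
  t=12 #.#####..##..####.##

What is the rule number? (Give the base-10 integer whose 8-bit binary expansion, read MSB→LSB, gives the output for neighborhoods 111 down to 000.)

158

  ###|#  b7=1 t=0,i=7
  ##.|.  b6=0 t=0,i=3
  #.#|.  b5=0 t=0,i=9
  #..|#  b4=1 t=0,i=4
  .##|#  b3=1 t=0,i=2
  .#.|#  b2=1 t=1,i=10
  ..#|#  b1=1 t=0,i=1
  ...|.  b0=0 t=0,i=0
  bits 10011110 = 158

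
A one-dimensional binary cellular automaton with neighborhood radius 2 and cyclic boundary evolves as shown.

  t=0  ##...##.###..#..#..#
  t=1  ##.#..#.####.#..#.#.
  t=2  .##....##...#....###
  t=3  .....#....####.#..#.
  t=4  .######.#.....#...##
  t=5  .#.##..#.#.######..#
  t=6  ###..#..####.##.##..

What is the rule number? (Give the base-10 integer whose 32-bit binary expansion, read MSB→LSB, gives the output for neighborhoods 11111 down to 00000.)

  ##### -> #   bit 31 = 1  t=4,i=3
  ####. -> .   bit 30 = 0  t=1,i=10
  ###.# -> .   bit 29 = 0  t=1,i=11
  ###.. -> #   bit 28 = 1  t=0,i=1
  ##.## -> .   bit 27 = 0  t=0,i=7
  ##.#. -> #   bit 26 = 1  t=1,i=2
  ##..# -> #   bit 25 = 1  t=0,i=11
  ##... -> .   bit 24 = 0  t=0,i=2
  #.### -> #   bit 23 = 1  t=0,i=8
  #.##. -> .   bit 22 = 0  t=1,i=0
  #.#.# -> #   bit 21 = 1  t=1,i=18
  #.#.. -> .   bit 20 = 0  t=1,i=3
  #..## -> #   bit 19 = 1  t=0,i=18
  #..#. -> .   bit 18 = 0  t=0,i=12
  #...# -> #   bit 17 = 1  t=0,i=3
  #.... -> .   bit 16 = 0  t=2,i=4
  .#### -> .   bit 15 = 0  t=1,i=9
  .###. -> #   bit 14 = 1  t=0,i=0
  .##.# -> #   bit 13 = 1  t=0,i=6
  .##.. -> .   bit 12 = 0  t=2,i=2
  .#.## -> #   bit 11 = 1  t=1,i=7
  .#.#. -> #   bit 10 = 1  t=1,i=17
  .#..# -> .   bit 9 = 0  t=0,i=14
  .#... -> #   bit 8 = 1  t=2,i=13
  ..### -> .   bit 7 = 0  t=0,i=19
  ..##. -> .   bit 6 = 0  t=0,i=5
  ..#.# -> .   bit 5 = 0  t=1,i=6
  ..#.. -> #   bit 4 = 1  t=0,i=13
  ...## -> .   bit 3 = 0  t=0,i=4
  ...#. -> #   bit 2 = 1  t=2,i=11
  ....# -> #   bit 1 = 1  t=2,i=5
  ..... -> #   bit 0 = 1  t=3,i=1
  bits 10010110101010100110110100010111 = 2527751447

2527751447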